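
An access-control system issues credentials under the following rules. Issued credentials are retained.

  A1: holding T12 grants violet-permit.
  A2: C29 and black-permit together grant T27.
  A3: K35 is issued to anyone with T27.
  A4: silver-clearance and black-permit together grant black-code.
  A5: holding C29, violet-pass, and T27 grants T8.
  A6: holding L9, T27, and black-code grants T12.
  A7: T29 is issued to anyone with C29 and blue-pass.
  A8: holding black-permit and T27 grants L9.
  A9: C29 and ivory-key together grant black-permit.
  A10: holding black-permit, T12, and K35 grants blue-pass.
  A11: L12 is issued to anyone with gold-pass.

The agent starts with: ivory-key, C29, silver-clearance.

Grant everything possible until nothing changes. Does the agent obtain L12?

No

L12 would need gold-pass (A11), but gold-pass is never granted.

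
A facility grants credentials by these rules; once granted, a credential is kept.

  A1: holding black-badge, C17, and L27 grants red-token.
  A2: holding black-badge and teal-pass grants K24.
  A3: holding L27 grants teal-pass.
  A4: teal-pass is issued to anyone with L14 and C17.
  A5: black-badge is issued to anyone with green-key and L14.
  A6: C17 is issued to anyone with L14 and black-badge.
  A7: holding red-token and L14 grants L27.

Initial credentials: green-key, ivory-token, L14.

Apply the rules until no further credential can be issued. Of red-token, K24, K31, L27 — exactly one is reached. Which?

Holding green-key and L14 grants black-badge (A5).
Holding L14 and black-badge grants C17 (A6).
Holding L14 and C17 grants teal-pass (A4).
Holding black-badge and teal-pass grants K24 (A2).
red-token would need black-badge, C17, and L27 (A1), but L27 is never granted. L27 would need red-token and L14 (A7), but red-token is never granted. No rule produces K31, and it is not given.

K24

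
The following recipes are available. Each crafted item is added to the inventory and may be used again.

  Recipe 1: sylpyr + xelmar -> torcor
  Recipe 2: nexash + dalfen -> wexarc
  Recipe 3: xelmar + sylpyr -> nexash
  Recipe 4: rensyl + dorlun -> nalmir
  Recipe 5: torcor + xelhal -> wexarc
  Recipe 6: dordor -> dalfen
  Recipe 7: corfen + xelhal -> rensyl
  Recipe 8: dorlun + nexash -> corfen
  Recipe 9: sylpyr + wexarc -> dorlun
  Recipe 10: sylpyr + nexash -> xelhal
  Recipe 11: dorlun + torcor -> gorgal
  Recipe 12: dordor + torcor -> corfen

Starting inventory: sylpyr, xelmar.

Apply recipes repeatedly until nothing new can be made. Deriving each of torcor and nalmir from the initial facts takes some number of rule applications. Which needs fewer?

torcor: sylpyr + xelmar -> torcor (Recipe 1). [1 rule application]
nalmir: Using Recipe 1, sylpyr and xelmar make torcor. Using Recipe 3, xelmar and sylpyr make nexash. Using Recipe 10, sylpyr and nexash make xelhal. Using Recipe 5, torcor and xelhal make wexarc. Using Recipe 9, sylpyr and wexarc make dorlun. Using Recipe 8, dorlun and nexash make corfen. corfen + xelhal -> rensyl (Recipe 7). rensyl + dorlun -> nalmir (Recipe 4). [8 rule applications]
torcor needs fewer.

torcor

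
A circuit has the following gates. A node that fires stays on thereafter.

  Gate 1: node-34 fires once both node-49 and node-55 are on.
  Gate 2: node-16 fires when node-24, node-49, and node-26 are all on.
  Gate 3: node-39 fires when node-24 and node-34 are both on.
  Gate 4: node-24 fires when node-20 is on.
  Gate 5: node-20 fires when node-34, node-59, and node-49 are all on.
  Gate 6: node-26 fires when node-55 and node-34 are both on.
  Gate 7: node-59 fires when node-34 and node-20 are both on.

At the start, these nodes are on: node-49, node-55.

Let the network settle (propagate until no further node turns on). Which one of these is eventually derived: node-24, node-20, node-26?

Gate 1: node-49 and node-55 on → node-34 on.
node-55 and node-34 are on, so node-26 fires (Gate 6).
node-24 would need node-20 (Gate 4), but node-20 never turns on. node-20 would need node-34, node-59, and node-49 (Gate 5), but node-59 never turns on.

node-26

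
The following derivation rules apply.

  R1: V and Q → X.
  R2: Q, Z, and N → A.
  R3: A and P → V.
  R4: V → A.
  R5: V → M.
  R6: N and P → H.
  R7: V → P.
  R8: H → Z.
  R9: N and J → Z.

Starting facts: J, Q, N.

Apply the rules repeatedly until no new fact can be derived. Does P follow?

No

P would need V (R7), but V is never established.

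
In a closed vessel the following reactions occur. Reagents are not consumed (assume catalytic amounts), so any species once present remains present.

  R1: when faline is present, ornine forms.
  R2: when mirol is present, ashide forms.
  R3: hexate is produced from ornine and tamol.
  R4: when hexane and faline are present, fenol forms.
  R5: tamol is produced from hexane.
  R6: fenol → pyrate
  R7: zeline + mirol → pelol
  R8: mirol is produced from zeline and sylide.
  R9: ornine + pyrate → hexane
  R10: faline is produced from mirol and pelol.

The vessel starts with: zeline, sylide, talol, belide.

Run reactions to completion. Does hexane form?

No

hexane would need ornine and pyrate (R9), but pyrate never forms.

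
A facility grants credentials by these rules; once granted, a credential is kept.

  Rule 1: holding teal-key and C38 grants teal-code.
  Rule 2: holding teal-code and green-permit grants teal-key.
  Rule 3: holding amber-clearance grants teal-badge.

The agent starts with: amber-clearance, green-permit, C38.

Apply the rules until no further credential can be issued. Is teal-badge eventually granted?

Holding amber-clearance grants teal-badge (Rule 3).

Yes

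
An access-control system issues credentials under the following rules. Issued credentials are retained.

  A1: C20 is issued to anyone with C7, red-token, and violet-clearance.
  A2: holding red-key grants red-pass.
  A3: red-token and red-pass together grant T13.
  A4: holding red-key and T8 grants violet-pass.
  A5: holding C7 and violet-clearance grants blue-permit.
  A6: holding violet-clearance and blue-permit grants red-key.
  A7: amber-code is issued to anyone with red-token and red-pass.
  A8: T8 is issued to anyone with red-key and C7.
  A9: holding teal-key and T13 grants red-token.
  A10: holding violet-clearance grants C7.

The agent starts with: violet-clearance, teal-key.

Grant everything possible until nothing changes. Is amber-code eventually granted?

amber-code would need red-token and red-pass (A7), but red-token is never granted.

No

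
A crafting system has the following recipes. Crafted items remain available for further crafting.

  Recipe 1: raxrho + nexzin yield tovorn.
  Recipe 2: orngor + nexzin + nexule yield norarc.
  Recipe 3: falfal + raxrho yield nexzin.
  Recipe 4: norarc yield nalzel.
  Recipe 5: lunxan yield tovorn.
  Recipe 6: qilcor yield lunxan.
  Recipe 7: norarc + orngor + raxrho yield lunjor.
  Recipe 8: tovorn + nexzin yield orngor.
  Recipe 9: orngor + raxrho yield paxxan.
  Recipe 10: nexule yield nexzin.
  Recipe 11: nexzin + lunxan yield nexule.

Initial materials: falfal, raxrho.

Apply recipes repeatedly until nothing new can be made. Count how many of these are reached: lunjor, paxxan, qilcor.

falfal + raxrho → nexzin (Recipe 3).
Using Recipe 1, raxrho and nexzin make tovorn.
Using Recipe 8, tovorn and nexzin make orngor.
orngor + raxrho → paxxan (Recipe 9).
lunjor would need norarc, orngor, and raxrho (Recipe 7), but norarc is never obtained.
paxxan: reached.
No rule produces qilcor, and it is not given.
Reached: paxxan — 1 of the 3.

1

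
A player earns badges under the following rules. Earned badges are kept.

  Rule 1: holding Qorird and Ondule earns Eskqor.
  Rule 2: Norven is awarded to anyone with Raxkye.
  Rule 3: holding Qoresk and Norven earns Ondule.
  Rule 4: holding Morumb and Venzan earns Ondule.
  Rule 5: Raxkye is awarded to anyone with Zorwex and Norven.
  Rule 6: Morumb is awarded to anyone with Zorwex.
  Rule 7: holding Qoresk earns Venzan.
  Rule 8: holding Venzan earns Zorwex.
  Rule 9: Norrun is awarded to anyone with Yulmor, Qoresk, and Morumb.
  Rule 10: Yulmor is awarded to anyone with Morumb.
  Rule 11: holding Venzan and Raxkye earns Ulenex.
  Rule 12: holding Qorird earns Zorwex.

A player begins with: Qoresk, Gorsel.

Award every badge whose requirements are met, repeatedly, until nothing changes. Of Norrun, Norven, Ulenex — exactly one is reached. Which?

With Qoresk, Venzan is earned (Rule 7).
With Venzan, Zorwex is earned (Rule 8).
With Zorwex, Morumb is earned (Rule 6).
With Morumb, Yulmor is earned (Rule 10).
With Yulmor, Qoresk, and Morumb, Norrun is earned (Rule 9).
Ulenex would need Venzan and Raxkye (Rule 11), but Raxkye is never earned. Norven would need Raxkye (Rule 2), but Raxkye is never earned.

Norrun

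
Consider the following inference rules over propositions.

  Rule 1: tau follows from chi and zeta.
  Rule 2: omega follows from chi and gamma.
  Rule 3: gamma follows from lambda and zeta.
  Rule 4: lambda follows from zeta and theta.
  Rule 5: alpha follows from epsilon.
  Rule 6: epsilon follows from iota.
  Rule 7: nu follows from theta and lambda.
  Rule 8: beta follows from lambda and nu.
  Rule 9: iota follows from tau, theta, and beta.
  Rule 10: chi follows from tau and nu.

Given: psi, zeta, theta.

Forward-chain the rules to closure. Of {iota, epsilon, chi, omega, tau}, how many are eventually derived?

iota would need tau, theta, and beta (Rule 9), but tau is never established.
epsilon would need iota (Rule 6), but iota is never established.
chi would need tau and nu (Rule 10), but tau is never established.
omega would need chi and gamma (Rule 2), but chi is never established.
tau would need chi and zeta (Rule 1), but chi is never established.
None of the 5 are reached.

0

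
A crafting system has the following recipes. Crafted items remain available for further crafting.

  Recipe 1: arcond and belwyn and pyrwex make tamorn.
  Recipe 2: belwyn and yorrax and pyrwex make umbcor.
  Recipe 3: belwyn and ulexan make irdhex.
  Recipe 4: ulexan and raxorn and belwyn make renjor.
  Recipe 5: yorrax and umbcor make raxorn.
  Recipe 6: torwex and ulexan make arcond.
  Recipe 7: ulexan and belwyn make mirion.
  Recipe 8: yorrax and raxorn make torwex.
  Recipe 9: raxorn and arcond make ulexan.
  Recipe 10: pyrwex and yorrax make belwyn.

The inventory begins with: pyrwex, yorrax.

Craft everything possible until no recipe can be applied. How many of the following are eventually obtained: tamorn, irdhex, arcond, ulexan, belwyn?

pyrwex and yorrax → belwyn (Recipe 10).
tamorn would need arcond, belwyn, and pyrwex (Recipe 1), but arcond is never obtained.
irdhex would need belwyn and ulexan (Recipe 3), but ulexan is never obtained.
arcond would need torwex and ulexan (Recipe 6), but ulexan is never obtained.
ulexan would need raxorn and arcond (Recipe 9), but arcond is never obtained.
belwyn: reached.
Reached: belwyn — 1 of the 5.

1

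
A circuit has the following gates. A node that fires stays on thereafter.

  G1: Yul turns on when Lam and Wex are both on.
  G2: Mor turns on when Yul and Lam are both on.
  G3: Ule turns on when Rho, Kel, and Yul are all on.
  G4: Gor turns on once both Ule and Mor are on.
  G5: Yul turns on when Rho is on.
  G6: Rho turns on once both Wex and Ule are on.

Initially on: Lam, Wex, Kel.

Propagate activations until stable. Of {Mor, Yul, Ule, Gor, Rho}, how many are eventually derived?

G1: Lam and Wex on → Yul on.
Yul and Lam are on, so Mor turns on (G2).
Mor: reached.
Yul: reached.
Ule would need Rho, Kel, and Yul (G3), but Rho never turns on.
Gor would need Ule and Mor (G4), but Ule never turns on.
Rho would need Wex and Ule (G6), but Ule never turns on.
Reached: Mor and Yul — 2 of the 5.

2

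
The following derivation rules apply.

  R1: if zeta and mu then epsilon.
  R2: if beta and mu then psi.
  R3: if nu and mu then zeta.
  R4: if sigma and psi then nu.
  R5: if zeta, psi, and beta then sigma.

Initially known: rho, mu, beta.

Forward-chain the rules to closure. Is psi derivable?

Yes

From beta and mu, R2 gives psi.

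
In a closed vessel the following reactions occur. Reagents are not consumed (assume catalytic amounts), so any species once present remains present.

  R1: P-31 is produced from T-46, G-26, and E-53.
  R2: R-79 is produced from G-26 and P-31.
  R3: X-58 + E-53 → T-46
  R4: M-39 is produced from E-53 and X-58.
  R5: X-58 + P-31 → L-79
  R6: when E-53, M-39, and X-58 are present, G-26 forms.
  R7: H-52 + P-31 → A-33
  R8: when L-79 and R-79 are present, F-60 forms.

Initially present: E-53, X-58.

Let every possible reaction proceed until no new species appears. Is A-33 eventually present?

No

A-33 would need H-52 and P-31 (R7), but H-52 never forms.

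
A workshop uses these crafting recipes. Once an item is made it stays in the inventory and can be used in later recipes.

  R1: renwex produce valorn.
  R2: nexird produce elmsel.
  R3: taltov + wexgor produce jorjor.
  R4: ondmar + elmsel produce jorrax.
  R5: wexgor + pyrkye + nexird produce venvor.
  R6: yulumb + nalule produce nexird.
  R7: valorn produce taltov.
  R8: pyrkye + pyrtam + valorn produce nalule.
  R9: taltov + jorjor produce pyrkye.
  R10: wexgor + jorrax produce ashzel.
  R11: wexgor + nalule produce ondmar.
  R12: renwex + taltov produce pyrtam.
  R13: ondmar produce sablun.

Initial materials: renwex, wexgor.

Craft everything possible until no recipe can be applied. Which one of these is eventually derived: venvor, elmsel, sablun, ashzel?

Using R1, renwex makes valorn.
valorn → taltov (R7).
Using R3, taltov and wexgor make jorjor.
Using R12, renwex and taltov make pyrtam.
taltov + jorjor → pyrkye (R9).
pyrkye + pyrtam + valorn → nalule (R8).
wexgor + nalule → ondmar (R11).
ondmar → sablun (R13).
venvor would need wexgor, pyrkye, and nexird (R5), but nexird is never obtained. ashzel would need wexgor and jorrax (R10), but jorrax is never obtained. elmsel would need nexird (R2), but nexird is never obtained.

sablun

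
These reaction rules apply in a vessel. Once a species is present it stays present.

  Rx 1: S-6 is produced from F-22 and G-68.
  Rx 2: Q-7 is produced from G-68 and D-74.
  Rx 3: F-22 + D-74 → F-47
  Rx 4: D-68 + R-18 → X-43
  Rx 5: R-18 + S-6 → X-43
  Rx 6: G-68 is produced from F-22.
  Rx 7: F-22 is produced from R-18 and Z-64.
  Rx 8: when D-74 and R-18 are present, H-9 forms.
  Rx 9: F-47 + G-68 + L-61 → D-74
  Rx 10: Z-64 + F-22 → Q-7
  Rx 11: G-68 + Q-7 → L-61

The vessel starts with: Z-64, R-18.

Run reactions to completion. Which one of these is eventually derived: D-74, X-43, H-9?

X-43

R-18 and Z-64 present → F-22 forms (Rx 7).
F-22 present → G-68 forms (Rx 6).
F-22 and G-68 present → S-6 forms (Rx 1).
R-18 and S-6 present → X-43 forms (Rx 5).
H-9 would need D-74 and R-18 (Rx 8), but D-74 never forms. D-74 would need F-47, G-68, and L-61 (Rx 9), but F-47 never forms.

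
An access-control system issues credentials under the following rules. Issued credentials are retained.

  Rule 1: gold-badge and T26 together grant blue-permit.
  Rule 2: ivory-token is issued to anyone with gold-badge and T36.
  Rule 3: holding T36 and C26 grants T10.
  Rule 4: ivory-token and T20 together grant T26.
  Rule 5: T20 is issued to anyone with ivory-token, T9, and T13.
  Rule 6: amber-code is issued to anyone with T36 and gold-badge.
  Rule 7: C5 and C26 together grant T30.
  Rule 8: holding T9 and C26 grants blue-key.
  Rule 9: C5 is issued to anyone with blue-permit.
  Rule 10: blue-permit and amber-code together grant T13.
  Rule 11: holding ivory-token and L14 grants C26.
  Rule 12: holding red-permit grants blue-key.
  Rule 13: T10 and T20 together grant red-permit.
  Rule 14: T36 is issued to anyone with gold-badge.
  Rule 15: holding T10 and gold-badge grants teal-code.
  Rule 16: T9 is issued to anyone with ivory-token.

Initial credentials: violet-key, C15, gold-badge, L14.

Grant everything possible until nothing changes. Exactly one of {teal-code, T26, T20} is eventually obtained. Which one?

Holding gold-badge grants T36 (Rule 14).
Holding gold-badge and T36 grants ivory-token (Rule 2).
Holding ivory-token and L14 grants C26 (Rule 11).
Holding T36 and C26 grants T10 (Rule 3).
Holding T10 and gold-badge grants teal-code (Rule 15).
T20 would need ivory-token, T9, and T13 (Rule 5), but T13 is never granted. T26 would need ivory-token and T20 (Rule 4), but T20 is never granted.

teal-code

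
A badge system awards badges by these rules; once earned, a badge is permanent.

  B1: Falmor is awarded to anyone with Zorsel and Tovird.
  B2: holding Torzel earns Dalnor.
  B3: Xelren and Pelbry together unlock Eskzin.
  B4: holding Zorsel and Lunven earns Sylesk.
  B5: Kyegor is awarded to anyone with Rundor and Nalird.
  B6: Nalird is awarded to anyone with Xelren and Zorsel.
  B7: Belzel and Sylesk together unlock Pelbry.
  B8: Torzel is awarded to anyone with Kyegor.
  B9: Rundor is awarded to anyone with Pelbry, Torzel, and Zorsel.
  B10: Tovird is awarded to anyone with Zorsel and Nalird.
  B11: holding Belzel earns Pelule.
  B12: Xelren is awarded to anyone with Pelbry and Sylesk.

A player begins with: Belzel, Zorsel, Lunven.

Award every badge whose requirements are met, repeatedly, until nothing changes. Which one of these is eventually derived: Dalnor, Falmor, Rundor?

With Zorsel and Lunven, Sylesk is earned (B4).
With Belzel and Sylesk, Pelbry is earned (B7).
With Pelbry and Sylesk, Xelren is earned (B12).
With Xelren and Zorsel, Nalird is earned (B6).
With Zorsel and Nalird, Tovird is earned (B10).
With Zorsel and Tovird, Falmor is earned (B1).
Rundor would need Pelbry, Torzel, and Zorsel (B9), but Torzel is never earned. Dalnor would need Torzel (B2), but Torzel is never earned.

Falmor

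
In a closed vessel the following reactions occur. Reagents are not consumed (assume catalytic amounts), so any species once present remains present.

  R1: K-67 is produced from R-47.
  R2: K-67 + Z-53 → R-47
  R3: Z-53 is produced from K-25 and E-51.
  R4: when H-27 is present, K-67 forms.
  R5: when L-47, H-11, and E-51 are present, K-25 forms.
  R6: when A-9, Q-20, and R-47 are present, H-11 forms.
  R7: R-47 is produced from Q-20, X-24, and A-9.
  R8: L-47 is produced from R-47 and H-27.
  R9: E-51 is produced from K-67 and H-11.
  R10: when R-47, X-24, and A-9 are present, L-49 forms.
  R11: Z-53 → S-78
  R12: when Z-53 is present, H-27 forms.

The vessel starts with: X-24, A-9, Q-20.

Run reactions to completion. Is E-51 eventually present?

Yes

Q-20, X-24, and A-9 present → R-47 forms (R7).
A-9, Q-20, and R-47 present → H-11 forms (R6).
R-47 present → K-67 forms (R1).
K-67 and H-11 present → E-51 forms (R9).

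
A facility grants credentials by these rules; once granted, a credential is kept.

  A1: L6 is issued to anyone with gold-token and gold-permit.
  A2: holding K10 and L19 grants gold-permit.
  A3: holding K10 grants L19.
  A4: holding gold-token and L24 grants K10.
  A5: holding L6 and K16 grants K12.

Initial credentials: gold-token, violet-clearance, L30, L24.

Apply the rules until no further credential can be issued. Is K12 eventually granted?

No

K12 would need L6 and K16 (A5), but K16 is never granted.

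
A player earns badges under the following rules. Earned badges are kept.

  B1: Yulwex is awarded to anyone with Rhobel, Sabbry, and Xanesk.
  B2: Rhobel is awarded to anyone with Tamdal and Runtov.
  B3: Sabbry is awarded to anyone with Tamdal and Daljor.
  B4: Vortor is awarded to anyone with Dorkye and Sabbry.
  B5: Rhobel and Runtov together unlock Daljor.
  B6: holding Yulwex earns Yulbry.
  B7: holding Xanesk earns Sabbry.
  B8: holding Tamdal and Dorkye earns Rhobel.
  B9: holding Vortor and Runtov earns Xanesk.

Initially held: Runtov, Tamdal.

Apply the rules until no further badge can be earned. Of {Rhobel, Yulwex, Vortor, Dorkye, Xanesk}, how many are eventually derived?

1

With Tamdal and Runtov, Rhobel is earned (B2).
Rhobel: reached.
Yulwex would need Rhobel, Sabbry, and Xanesk (B1), but Xanesk is never earned.
Vortor would need Dorkye and Sabbry (B4), but Dorkye is never earned.
No rule produces Dorkye, and it is not given.
Xanesk would need Vortor and Runtov (B9), but Vortor is never earned.
Reached: Rhobel — 1 of the 5.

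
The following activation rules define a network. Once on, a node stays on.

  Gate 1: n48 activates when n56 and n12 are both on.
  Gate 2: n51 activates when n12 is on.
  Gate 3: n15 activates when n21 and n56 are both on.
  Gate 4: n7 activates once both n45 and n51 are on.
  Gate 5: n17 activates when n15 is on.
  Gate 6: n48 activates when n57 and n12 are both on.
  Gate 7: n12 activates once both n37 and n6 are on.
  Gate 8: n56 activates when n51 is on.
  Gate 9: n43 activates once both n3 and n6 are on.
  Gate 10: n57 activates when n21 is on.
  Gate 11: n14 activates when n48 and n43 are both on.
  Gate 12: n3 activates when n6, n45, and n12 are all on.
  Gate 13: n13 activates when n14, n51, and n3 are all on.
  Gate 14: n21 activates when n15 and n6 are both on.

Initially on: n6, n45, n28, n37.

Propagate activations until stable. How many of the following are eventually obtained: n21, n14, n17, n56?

Gate 7: n37 and n6 on → n12 on.
Gate 12: n6, n45, and n12 on → n3 on.
Gate 2: n12 on → n51 on.
n3 and n6 are on, so n43 activates (Gate 9).
n51 is on, so n56 activates (Gate 8).
Gate 1: n56 and n12 on → n48 on.
Gate 11: n48 and n43 on → n14 on.
n21 would need n15 and n6 (Gate 14), but n15 never turns on.
n14: reached.
n17 would need n15 (Gate 5), but n15 never turns on.
n56: reached.
Reached: n14 and n56 — 2 of the 4.

2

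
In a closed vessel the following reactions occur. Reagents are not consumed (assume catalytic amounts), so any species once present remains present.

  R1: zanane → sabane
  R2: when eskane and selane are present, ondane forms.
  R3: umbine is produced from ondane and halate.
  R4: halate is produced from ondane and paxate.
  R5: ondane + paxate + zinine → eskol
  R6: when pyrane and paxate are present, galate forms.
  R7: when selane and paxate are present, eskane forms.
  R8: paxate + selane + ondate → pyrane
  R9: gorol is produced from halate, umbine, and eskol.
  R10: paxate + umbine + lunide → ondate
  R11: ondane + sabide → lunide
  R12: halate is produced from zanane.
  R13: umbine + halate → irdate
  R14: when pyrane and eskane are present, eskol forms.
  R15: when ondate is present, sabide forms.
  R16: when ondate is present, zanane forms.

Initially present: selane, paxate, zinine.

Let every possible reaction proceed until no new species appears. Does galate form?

No

galate would need pyrane and paxate (R6), but pyrane never forms.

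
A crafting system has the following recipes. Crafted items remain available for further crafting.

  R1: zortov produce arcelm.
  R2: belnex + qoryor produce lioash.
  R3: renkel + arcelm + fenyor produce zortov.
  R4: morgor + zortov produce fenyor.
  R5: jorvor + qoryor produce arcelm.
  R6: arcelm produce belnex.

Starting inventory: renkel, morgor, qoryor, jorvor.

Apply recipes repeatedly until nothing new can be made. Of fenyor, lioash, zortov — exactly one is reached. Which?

lioash

jorvor + qoryor → arcelm (R5).
Using R6, arcelm makes belnex.
belnex + qoryor → lioash (R2).
fenyor would need morgor and zortov (R4), but zortov is never obtained. zortov would need renkel, arcelm, and fenyor (R3), but fenyor is never obtained.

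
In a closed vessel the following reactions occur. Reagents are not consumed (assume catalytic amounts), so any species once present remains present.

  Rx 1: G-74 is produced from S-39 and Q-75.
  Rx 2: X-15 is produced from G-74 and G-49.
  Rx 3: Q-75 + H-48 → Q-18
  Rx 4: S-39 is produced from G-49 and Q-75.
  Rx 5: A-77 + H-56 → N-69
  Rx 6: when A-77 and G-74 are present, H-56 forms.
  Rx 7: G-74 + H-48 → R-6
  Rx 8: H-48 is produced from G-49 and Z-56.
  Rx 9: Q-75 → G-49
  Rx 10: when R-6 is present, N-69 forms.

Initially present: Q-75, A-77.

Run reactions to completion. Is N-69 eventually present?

Yes

Q-75 present → G-49 forms (Rx 9).
G-49 and Q-75 present → S-39 forms (Rx 4).
S-39 and Q-75 present → G-74 forms (Rx 1).
A-77 and G-74 present → H-56 forms (Rx 6).
A-77 and H-56 present → N-69 forms (Rx 5).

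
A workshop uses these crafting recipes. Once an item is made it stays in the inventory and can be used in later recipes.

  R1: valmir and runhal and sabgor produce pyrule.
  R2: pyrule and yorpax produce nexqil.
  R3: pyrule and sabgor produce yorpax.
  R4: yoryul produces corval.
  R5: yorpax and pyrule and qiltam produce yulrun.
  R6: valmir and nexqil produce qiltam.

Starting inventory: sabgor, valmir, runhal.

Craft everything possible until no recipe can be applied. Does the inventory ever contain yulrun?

valmir and runhal and sabgor → pyrule (R1).
Using R3, pyrule and sabgor make yorpax.
Using R2, pyrule and yorpax make nexqil.
valmir and nexqil → qiltam (R6).
Using R5, yorpax, pyrule, and qiltam make yulrun.

Yes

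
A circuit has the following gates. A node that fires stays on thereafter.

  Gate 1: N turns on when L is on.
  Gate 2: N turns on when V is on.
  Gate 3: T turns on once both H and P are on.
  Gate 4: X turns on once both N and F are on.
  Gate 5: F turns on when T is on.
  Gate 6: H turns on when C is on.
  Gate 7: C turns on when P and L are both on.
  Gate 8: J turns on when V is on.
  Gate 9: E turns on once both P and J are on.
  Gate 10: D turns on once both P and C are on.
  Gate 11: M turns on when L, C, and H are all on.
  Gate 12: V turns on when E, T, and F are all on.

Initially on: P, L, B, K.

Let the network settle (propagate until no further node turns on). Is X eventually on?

Yes

Gate 1: L on → N on.
Gate 7: P and L on → C on.
Gate 6: C on → H on.
Gate 3: H and P on → T on.
T is on, so F turns on (Gate 5).
N and F are on, so X turns on (Gate 4).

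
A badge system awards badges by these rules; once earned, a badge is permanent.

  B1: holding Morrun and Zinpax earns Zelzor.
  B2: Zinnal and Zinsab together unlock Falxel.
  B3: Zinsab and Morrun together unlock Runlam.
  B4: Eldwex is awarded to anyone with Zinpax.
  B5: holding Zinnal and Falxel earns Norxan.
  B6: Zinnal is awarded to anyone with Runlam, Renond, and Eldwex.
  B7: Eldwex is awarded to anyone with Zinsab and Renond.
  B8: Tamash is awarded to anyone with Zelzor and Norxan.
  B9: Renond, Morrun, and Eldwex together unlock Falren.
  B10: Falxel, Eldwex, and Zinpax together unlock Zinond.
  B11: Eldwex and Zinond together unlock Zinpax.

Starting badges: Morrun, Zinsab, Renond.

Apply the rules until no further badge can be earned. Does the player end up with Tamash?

Tamash would need Zelzor and Norxan (B8), but Zelzor is never earned.

No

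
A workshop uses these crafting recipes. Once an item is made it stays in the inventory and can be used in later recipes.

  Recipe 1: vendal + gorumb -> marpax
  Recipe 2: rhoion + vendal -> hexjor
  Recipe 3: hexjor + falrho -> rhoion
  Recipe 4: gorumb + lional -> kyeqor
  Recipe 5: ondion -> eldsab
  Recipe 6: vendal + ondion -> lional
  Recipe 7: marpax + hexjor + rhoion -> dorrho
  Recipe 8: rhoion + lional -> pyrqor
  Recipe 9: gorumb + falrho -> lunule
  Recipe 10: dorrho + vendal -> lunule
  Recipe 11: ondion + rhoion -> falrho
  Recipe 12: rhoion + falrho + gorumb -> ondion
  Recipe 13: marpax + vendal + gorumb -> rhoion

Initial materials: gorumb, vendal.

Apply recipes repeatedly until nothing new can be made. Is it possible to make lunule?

vendal + gorumb -> marpax (Recipe 1).
Using Recipe 13, marpax, vendal, and gorumb make rhoion.
rhoion + vendal -> hexjor (Recipe 2).
marpax + hexjor + rhoion -> dorrho (Recipe 7).
Using Recipe 10, dorrho and vendal make lunule.

Yes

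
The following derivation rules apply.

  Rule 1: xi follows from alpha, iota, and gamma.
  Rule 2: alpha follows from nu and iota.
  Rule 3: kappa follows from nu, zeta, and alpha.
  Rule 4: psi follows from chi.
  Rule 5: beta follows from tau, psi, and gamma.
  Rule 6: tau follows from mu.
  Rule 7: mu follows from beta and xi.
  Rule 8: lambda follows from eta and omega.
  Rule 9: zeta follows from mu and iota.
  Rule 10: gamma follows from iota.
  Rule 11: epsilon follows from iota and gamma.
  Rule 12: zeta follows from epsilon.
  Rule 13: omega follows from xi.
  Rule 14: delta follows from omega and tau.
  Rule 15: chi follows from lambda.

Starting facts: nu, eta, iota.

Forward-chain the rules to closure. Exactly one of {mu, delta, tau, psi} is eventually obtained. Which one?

From nu and iota, Rule 2 gives alpha.
iota holds, so gamma follows (Rule 10).
alpha, iota, and gamma hold, so xi follows (Rule 1).
From xi, Rule 13 gives omega.
eta and omega hold, so lambda follows (Rule 8).
lambda holds, so chi follows (Rule 15).
chi holds, so psi follows (Rule 4).
tau would need mu (Rule 6), but mu is never established. delta would need omega and tau (Rule 14), but tau is never established. mu would need beta and xi (Rule 7), but beta is never established.

psi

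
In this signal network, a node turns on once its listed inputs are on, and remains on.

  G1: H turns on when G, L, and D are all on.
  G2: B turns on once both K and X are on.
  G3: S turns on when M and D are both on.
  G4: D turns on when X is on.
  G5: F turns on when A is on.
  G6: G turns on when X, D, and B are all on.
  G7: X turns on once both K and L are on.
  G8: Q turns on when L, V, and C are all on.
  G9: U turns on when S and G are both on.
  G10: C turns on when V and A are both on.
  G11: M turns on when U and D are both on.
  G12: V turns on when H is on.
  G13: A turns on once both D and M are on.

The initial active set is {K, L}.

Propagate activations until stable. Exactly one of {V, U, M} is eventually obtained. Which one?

V

K and L are on, so X turns on (G7).
K and X are on, so B turns on (G2).
X is on, so D turns on (G4).
X, D, and B are on, so G turns on (G6).
G, L, and D are on, so H turns on (G1).
G12: H on → V on.
M would need U and D (G11), but U never turns on. U would need S and G (G9), but S never turns on.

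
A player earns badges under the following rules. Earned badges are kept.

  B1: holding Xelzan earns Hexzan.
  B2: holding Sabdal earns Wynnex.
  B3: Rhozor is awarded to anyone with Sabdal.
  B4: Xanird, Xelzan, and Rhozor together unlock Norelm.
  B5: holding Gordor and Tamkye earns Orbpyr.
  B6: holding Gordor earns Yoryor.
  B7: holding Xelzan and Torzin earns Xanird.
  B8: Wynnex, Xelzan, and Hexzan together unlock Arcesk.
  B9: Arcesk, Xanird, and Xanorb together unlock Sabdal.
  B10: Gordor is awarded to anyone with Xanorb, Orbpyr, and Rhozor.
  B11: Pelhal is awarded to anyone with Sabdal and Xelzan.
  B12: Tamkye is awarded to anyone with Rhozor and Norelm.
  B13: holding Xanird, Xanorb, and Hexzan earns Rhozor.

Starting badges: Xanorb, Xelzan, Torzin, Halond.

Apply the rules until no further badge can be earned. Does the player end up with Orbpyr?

No

Orbpyr would need Gordor and Tamkye (B5), but Gordor is never earned.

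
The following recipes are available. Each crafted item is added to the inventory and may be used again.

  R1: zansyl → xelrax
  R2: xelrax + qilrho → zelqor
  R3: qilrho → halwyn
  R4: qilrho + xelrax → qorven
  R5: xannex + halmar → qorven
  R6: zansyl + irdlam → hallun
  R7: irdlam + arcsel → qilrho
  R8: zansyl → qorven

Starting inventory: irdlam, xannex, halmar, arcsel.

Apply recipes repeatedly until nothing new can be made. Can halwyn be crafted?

Yes

irdlam + arcsel → qilrho (R7).
Using R3, qilrho makes halwyn.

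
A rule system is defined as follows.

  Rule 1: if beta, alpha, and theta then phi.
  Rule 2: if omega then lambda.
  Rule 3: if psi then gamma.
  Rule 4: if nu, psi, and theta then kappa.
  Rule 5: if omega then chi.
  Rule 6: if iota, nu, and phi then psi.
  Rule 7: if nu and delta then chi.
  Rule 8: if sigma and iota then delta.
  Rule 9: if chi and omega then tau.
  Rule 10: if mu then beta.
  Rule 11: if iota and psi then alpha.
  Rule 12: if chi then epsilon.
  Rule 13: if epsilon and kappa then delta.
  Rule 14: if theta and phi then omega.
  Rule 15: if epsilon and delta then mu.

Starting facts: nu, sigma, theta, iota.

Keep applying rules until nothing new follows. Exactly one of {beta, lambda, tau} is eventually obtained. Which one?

sigma and iota hold, so delta follows (Rule 8).
From nu and delta, Rule 7 gives chi.
chi holds, so epsilon follows (Rule 12).
epsilon and delta hold, so mu follows (Rule 15).
mu holds, so beta follows (Rule 10).
tau would need chi and omega (Rule 9), but omega is never established. lambda would need omega (Rule 2), but omega is never established.

beta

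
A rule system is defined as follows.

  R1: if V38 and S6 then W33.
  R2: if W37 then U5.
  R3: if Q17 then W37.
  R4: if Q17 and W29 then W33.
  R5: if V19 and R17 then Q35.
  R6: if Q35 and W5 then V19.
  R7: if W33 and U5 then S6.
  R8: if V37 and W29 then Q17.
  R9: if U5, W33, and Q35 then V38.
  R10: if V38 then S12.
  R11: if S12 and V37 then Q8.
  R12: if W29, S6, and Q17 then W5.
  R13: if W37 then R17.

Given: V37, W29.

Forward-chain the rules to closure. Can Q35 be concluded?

Q35 would need V19 and R17 (R5), but V19 is never established.

No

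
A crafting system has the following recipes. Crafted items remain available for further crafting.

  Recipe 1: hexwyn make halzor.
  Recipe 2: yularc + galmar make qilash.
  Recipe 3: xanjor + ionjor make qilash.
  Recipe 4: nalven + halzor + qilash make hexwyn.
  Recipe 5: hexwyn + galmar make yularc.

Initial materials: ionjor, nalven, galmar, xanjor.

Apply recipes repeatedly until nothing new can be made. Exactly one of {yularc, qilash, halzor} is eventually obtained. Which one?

Using Recipe 3, xanjor and ionjor make qilash.
halzor would need hexwyn (Recipe 1), but hexwyn is never obtained. yularc would need hexwyn and galmar (Recipe 5), but hexwyn is never obtained.

qilash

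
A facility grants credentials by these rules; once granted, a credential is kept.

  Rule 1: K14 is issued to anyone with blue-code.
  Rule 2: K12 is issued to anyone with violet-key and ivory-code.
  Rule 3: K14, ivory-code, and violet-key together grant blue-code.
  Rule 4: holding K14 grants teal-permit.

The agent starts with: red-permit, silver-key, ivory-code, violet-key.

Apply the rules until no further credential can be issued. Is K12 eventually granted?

Yes

Holding violet-key and ivory-code grants K12 (Rule 2).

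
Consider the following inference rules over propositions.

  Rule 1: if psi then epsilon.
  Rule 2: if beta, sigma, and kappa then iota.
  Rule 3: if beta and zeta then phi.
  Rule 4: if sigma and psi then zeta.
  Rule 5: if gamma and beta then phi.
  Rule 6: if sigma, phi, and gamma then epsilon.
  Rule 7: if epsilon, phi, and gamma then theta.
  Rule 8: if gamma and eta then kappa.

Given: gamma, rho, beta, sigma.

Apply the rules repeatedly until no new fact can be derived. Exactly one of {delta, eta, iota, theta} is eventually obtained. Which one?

gamma and beta hold, so phi follows (Rule 5).
sigma, phi, and gamma hold, so epsilon follows (Rule 6).
epsilon, phi, and gamma hold, so theta follows (Rule 7).
No rule produces eta, and it is not given. No rule produces delta, and it is not given. iota would need beta, sigma, and kappa (Rule 2), but kappa is never established.

theta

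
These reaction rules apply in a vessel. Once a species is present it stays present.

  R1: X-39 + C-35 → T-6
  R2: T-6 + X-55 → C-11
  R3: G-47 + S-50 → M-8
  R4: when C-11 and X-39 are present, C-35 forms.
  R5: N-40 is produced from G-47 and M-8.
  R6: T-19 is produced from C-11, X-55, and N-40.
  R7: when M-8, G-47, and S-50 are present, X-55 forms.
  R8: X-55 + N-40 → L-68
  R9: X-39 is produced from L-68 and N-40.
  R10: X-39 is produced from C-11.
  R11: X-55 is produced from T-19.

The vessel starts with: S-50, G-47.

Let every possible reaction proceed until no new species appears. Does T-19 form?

No

T-19 would need C-11, X-55, and N-40 (R6), but C-11 never forms.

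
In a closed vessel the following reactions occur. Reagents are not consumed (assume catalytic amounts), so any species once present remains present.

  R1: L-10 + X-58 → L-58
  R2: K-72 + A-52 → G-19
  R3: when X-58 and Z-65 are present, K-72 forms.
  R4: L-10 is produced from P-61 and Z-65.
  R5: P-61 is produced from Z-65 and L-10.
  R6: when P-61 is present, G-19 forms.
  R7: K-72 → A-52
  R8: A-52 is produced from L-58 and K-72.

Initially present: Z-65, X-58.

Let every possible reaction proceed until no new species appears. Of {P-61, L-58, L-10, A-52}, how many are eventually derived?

1

X-58 and Z-65 present → K-72 forms (R3).
K-72 present → A-52 forms (R7).
P-61 would need Z-65 and L-10 (R5), but L-10 never forms.
L-58 would need L-10 and X-58 (R1), but L-10 never forms.
L-10 would need P-61 and Z-65 (R4), but P-61 never forms.
A-52: reached.
Reached: A-52 — 1 of the 4.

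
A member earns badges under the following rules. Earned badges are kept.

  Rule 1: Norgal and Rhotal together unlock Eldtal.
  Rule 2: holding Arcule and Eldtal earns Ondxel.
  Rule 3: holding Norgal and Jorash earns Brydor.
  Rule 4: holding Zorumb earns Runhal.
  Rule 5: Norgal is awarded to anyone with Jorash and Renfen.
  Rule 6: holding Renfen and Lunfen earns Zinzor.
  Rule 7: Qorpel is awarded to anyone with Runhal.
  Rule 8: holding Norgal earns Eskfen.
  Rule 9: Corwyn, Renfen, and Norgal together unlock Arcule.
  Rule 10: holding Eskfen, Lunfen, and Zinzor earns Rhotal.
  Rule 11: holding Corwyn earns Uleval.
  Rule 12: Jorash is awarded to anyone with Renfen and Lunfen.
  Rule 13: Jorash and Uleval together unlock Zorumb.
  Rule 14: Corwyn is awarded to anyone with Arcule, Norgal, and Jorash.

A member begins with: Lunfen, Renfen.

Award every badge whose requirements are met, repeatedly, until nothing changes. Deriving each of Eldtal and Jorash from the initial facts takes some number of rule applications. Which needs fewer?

Jorash: With Renfen and Lunfen, Jorash is earned (Rule 12). [1 rule application]
Eldtal: With Renfen and Lunfen, Jorash is earned (Rule 12). With Renfen and Lunfen, Zinzor is earned (Rule 6). With Jorash and Renfen, Norgal is earned (Rule 5). With Norgal, Eskfen is earned (Rule 8). With Eskfen, Lunfen, and Zinzor, Rhotal is earned (Rule 10). With Norgal and Rhotal, Eldtal is earned (Rule 1). [6 rule applications]
Jorash needs fewer.

Jorash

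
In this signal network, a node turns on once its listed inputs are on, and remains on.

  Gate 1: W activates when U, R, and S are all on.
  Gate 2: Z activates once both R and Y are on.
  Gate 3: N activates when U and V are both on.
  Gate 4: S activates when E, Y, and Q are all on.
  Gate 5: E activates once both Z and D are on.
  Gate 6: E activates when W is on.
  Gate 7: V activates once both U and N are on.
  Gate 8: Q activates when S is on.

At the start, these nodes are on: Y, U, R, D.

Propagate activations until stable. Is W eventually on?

No

W would need U, R, and S (Gate 1), but S never turns on.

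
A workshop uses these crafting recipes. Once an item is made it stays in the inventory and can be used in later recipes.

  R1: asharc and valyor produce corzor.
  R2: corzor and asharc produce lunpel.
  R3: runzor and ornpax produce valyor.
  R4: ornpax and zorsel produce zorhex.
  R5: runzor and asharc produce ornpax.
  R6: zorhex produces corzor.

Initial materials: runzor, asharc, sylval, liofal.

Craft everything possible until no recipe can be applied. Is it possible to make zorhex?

zorhex would need ornpax and zorsel (R4), but zorsel is never obtained.

No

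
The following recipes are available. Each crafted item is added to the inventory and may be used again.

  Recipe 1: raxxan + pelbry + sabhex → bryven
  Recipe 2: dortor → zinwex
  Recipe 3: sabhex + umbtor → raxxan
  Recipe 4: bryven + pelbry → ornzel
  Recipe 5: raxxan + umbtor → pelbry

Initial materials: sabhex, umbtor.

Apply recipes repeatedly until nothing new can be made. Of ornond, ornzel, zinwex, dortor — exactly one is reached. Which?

ornzel

Using Recipe 3, sabhex and umbtor make raxxan.
raxxan + umbtor → pelbry (Recipe 5).
raxxan + pelbry + sabhex → bryven (Recipe 1).
Using Recipe 4, bryven and pelbry make ornzel.
No rule produces ornond, and it is not given. zinwex would need dortor (Recipe 2), but dortor is never obtained. No rule produces dortor, and it is not given.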